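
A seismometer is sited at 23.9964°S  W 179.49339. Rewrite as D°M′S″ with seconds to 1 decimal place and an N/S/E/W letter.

23°59′47.0″ S, 179°29′36.2″ W

Latitude: whole degrees 23; 59.78400′ → 59′ and 47.040″
λ: 0.493390° → 29.60340′; 0.60340 × 60 = 36.204″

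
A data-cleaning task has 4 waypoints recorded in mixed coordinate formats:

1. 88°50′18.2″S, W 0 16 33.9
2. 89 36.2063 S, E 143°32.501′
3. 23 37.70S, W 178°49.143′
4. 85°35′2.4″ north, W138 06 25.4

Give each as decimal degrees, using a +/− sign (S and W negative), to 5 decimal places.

Point 1:
  Latitude: 88 + 50/60 + 18.2/3600 = 88.838389
  hemisphere S, so the sign is −
  λ: 0 + 16/60 + 33.9/3600 = 0.276083
  W ⇒ negate
Point 2:
  Lat: 36.2063′ = 0.603438°; total 89.603438
  S ⇒ negate
  Longitude: 32.501′ = 0.541683°; total 143.541683
  E ⇒ keep positive
Point 3:
  Lat: 23 + 37.7/60 = 23.628333
  S ⇒ negate
  Longitude: 178 + 49.143/60 = 178.819050
  W → negative
Point 4:
  Latitude: 35′ + 2.4″ = 35.04000′; 85 + 35.04000/60 = 85.584000
  N ⇒ keep positive
  Longitude: 6′ + 25.4″ = 6.42333′; 138 + 6.42333/60 = 138.107056
  W → negative

1. -88.83839, -0.27608
2. -89.60344, 143.54168
3. -23.62833, -178.81905
4. 85.58400, -138.10706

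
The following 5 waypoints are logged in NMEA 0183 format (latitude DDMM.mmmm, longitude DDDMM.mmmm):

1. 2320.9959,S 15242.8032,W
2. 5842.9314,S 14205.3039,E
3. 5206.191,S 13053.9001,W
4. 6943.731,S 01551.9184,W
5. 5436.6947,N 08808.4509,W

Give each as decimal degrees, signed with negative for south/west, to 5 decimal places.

1. -23.34993, -152.71339
2. -58.71552, 142.08840
3. -52.10318, -130.89834
4. -69.72885, -15.86531
5. 54.61158, -88.14085

Point 1:
  Lat: degrees = first 2 digits = 23, minutes = 20.9959; 23 + 20.9959/60 = 23.349932
  S → negative
  λ: degrees = first 3 digits = 152, minutes = 42.8032; 152 + 42.8032/60 = 152.713387
  hemisphere W, so the sign is −
Point 2:
  φ: degrees = first 2 digits = 58, minutes = 42.9314; 58 + 42.9314/60 = 58.715523
  S → negative
  Longitude: split at 3 digits → 142° and 5.3039′; 142 + 5.3039/60 = 142.088398
  E ⇒ keep positive
Point 3:
  φ: degrees = first 2 digits = 52, minutes = 6.191; 52 + 6.191/60 = 52.103183
  S ⇒ negate
  Lon: degrees = first 3 digits = 130, minutes = 53.9001; 130 + 53.9001/60 = 130.898335
  hemisphere W, so the sign is −
Point 4:
  φ: split at 2 digits → 69° and 43.731′; 69 + 43.731/60 = 69.728850
  hemisphere S, so the sign is −
  λ: degrees = first 3 digits = 15, minutes = 51.9184; 15 + 51.9184/60 = 15.865307
  W ⇒ negate
Point 5:
  φ: degrees = first 2 digits = 54, minutes = 36.6947; 54 + 36.6947/60 = 54.611578
  N → positive
  Longitude: degrees = first 3 digits = 88, minutes = 8.4509; 88 + 8.4509/60 = 88.140848
  W → negative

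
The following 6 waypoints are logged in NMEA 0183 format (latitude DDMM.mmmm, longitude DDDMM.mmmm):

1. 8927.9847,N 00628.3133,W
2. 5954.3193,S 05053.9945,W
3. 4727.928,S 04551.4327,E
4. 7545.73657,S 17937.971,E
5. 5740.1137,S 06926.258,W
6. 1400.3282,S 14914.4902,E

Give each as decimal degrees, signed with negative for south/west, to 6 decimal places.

Point 1:
  Lat: split at 2 digits → 89° and 27.9847′; 89 + 27.9847/60 = 89.4664117
  N ⇒ keep positive
  Lon: degrees = first 3 digits = 6, minutes = 28.3133; 6 + 28.3133/60 = 6.4718883
  W ⇒ negate
Point 2:
  Lat: degrees = first 2 digits = 59, minutes = 54.3193; 59 + 54.3193/60 = 59.9053217
  hemisphere S, so the sign is −
  Longitude: degrees = first 3 digits = 50, minutes = 53.9945; 50 + 53.9945/60 = 50.8999083
  W ⇒ negate
Point 3:
  φ: split at 2 digits → 47° and 27.928′; 47 + 27.928/60 = 47.4654667
  hemisphere S, so the sign is −
  Longitude: split at 3 digits → 045° and 51.4327′; 45 + 51.4327/60 = 45.8572117
  E → positive
Point 4:
  Latitude: split at 2 digits → 75° and 45.73657′; 75 + 45.73657/60 = 75.7622762
  S → negative
  λ: degrees = first 3 digits = 179, minutes = 37.971; 179 + 37.971/60 = 179.6328500
  E → positive
Point 5:
  Lat: degrees = first 2 digits = 57, minutes = 40.1137; 57 + 40.1137/60 = 57.6685617
  S → negative
  λ: degrees = first 3 digits = 69, minutes = 26.258; 69 + 26.258/60 = 69.4376333
  W ⇒ negate
Point 6:
  Latitude: split at 2 digits → 14° and 0.3282′; 14 + 0.3282/60 = 14.0054700
  S ⇒ negate
  Lon: split at 3 digits → 149° and 14.4902′; 149 + 14.4902/60 = 149.2415033
  E ⇒ keep positive

1. 89.466412, -6.471888
2. -59.905322, -50.899908
3. -47.465467, 45.857212
4. -75.762276, 179.632850
5. -57.668562, -69.437633
6. -14.005470, 149.241503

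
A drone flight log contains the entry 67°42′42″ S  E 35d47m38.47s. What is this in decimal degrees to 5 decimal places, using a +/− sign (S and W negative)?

-67.71167, 35.79402

φ: 67° + 42/60 + 42/3600 = 67 + 0.700000 + 0.011667 = 67.711667
hemisphere S, so the sign is −
Longitude: 47′ + 38.47″ = 47.64117′; 35 + 47.64117/60 = 35.794019
E ⇒ keep positive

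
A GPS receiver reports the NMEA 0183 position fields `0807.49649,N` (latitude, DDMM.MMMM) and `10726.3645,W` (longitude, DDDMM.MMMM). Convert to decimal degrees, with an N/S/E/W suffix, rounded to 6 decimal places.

8.124942° N, 107.439408° W

φ: degrees = first 2 digits = 8, minutes = 7.49649; 8 + 7.49649/60 = 8.1249415
Lon: split at 3 digits → 107° and 26.3645′; 107 + 26.3645/60 = 107.4394083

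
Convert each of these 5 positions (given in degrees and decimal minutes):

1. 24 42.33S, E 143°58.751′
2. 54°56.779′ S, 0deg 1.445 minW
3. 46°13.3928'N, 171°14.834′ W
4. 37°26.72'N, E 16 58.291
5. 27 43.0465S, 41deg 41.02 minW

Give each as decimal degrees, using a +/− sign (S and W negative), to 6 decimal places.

1. -24.705500, 143.979183
2. -54.946317, -0.024083
3. 46.223213, -171.247233
4. 37.445333, 16.971517
5. -27.717442, -41.683667

Point 1:
  Lat: 24 + 42.33/60 = 24.7055000
  S → negative
  Longitude: 58.751′ = 0.979183°; total 143.9791833
  E → positive
Point 2:
  Latitude: 54 + 56.779/60 = 54.9463167
  S ⇒ negate
  Lon: 0 + 1.445/60 = 0.0240833
  hemisphere W, so the sign is −
Point 3:
  Latitude: 46 + 13.3928/60 = 46.2232133
  N ⇒ keep positive
  λ: 171 + 14.834/60 = 171.2472333
  hemisphere W, so the sign is −
Point 4:
  Latitude: 26.72′ = 0.445333°; total 37.4453333
  N ⇒ keep positive
  Lon: 16 + 58.291/60 = 16.9715167
  E ⇒ keep positive
Point 5:
  Latitude: 27 + 43.0465/60 = 27.7174417
  S → negative
  Longitude: 41.02′ = 0.683667°; total 41.6836667
  hemisphere W, so the sign is −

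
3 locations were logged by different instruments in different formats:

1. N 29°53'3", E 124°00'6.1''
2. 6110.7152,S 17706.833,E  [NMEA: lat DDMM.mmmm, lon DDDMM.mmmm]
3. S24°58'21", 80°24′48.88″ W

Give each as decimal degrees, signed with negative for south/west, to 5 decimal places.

1. 29.88417, 124.00169
2. -61.17859, 177.11388
3. -24.97250, -80.41358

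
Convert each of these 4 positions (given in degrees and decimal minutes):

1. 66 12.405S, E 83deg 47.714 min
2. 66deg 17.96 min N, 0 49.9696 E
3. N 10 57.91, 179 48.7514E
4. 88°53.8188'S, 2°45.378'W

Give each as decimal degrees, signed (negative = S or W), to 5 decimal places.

1. -66.20675, 83.79523
2. 66.29933, 0.83283
3. 10.96517, 179.81252
4. -88.89698, -2.75630

Point 1:
  Latitude: 12.405′ = 0.206750°; total 66.206750
  S ⇒ negate
  Longitude: 83 + 47.714/60 = 83.795233
  E ⇒ keep positive
Point 2:
  Lat: 66 + 17.96/60 = 66.299333
  N ⇒ keep positive
  Longitude: 49.9696′ = 0.832827°; total 0.832827
  E → positive
Point 3:
  Latitude: 10 + 57.91/60 = 10.965167
  N → positive
  Lon: 48.7514′ = 0.812523°; total 179.812523
  E → positive
Point 4:
  φ: 88 + 53.8188/60 = 88.896980
  hemisphere S, so the sign is −
  Lon: 45.378′ = 0.756300°; total 2.756300
  W ⇒ negate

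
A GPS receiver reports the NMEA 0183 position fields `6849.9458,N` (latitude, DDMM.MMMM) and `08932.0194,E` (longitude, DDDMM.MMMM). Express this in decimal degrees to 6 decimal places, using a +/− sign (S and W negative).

68.832430, 89.533657

Latitude: degrees = first 2 digits = 68, minutes = 49.9458; 68 + 49.9458/60 = 68.8324300
N → positive
Longitude: split at 3 digits → 089° and 32.0194′; 89 + 32.0194/60 = 89.5336567
E ⇒ keep positive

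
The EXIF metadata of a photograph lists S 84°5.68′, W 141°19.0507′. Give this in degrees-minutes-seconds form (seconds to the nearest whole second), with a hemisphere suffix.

84°05′41″ S, 141°19′3″ W

Latitude: fractional minutes 0.68000 × 60 = 40.80″
Longitude: fractional minutes 0.05070 × 60 = 3.04″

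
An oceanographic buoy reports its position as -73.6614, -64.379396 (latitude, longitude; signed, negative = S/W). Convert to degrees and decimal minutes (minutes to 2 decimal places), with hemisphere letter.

73° 39.68′ S, 64° 22.76′ W

Latitude is negative → S; |value| = 73.661400
Lat: 73° + 0.661400 × 60 = 73° 39.6840′
Longitude is negative → W; |value| = 64.379396
Longitude: minutes = (64.379396 − 64) × 60 = 22.7638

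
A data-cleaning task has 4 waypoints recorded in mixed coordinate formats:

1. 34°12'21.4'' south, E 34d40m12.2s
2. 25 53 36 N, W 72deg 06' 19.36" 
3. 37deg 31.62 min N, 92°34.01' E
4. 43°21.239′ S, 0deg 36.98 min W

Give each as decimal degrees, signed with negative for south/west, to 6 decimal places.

Point 1:
  φ: 12′ + 21.4″ = 12.35667′; 34 + 12.35667/60 = 34.2059444
  hemisphere S, so the sign is −
  Longitude: 34 + 40/60 + 12.2/3600 = 34.6700556
  E → positive
Point 2:
  Latitude: 25 + 53/60 + 36/3600 = 25.8933333
  N ⇒ keep positive
  Lon: 6′ + 19.36″ = 6.32267′; 72 + 6.32267/60 = 72.1053778
  hemisphere W, so the sign is −
Point 3:
  φ: 37 + 31.62/60 = 37.5270000
  N ⇒ keep positive
  λ: 34.01′ = 0.566833°; total 92.5668333
  E ⇒ keep positive
Point 4:
  φ: 43 + 21.239/60 = 43.3539833
  S → negative
  λ: 36.98′ = 0.616333°; total 0.6163333
  W ⇒ negate

1. -34.205944, 34.670056
2. 25.893333, -72.105378
3. 37.527000, 92.566833
4. -43.353983, -0.616333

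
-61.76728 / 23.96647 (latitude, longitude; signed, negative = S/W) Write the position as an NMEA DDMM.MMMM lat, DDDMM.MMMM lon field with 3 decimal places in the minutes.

6146.037,S / 02357.988,E

Latitude is negative → S; |value| = 61.767280
φ: 61° + 0.767280 × 60 = 61° 46.03680′
Longitude: minutes = (23.966470 − 23) × 60 = 57.98820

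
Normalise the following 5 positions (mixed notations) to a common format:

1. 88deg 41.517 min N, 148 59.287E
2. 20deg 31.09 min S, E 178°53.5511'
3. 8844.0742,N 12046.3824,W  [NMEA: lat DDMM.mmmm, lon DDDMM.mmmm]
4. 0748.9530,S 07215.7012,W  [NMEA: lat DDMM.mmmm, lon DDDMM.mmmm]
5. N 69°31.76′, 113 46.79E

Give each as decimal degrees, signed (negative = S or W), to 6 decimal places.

1. 88.691950, 148.988117
2. -20.518167, 178.892518
3. 88.734570, -120.773040
4. -7.815883, -72.261687
5. 69.529333, 113.779833

Point 1:
  Lat: 88 + 41.517/60 = 88.6919500
  N ⇒ keep positive
  Longitude: 59.287′ = 0.988117°; total 148.9881167
  E → positive
Point 2:
  Lat: 31.09′ = 0.518167°; total 20.5181667
  S ⇒ negate
  Lon: 178 + 53.5511/60 = 178.8925183
  E → positive
Point 3:
  Lat: split at 2 digits → 88° and 44.0742′; 88 + 44.0742/60 = 88.7345700
  N ⇒ keep positive
  Lon: degrees = first 3 digits = 120, minutes = 46.3824; 120 + 46.3824/60 = 120.7730400
  W → negative
Point 4:
  Lat: split at 2 digits → 07° and 48.953′; 7 + 48.953/60 = 7.8158833
  S → negative
  Longitude: split at 3 digits → 072° and 15.7012′; 72 + 15.7012/60 = 72.2616867
  hemisphere W, so the sign is −
Point 5:
  φ: 69 + 31.76/60 = 69.5293333
  N → positive
  Longitude: 113 + 46.79/60 = 113.7798333
  E ⇒ keep positive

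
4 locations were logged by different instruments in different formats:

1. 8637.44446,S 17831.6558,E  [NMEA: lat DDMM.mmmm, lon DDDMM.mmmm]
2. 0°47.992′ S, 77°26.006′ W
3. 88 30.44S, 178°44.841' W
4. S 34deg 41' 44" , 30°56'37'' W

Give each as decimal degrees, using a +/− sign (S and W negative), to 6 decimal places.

1. -86.624074, 178.527597
2. -0.799867, -77.433433
3. -88.507333, -178.747350
4. -34.695556, -30.943611

Point 1:
  Lat: degrees = first 2 digits = 86, minutes = 37.44446; 86 + 37.44446/60 = 86.6240743
  S → negative
  Longitude: split at 3 digits → 178° and 31.6558′; 178 + 31.6558/60 = 178.5275967
  E → positive
Point 2:
  Lat: 47.992′ = 0.799867°; total 0.7998667
  S → negative
  λ: 26.006′ = 0.433433°; total 77.4334333
  W ⇒ negate
Point 3:
  Lat: 30.44′ = 0.507333°; total 88.5073333
  S → negative
  λ: 178 + 44.841/60 = 178.7473500
  hemisphere W, so the sign is −
Point 4:
  Latitude: 34° + 41/60 + 44/3600 = 34 + 0.683333 + 0.012222 = 34.6955556
  S → negative
  Lon: 56′ + 37″ = 56.61667′; 30 + 56.61667/60 = 30.9436111
  hemisphere W, so the sign is −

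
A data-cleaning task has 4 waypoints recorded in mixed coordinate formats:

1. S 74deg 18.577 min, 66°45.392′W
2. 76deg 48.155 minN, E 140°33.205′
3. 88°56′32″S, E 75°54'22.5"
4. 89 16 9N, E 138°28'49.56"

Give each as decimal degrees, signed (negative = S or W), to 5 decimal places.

1. -74.30962, -66.75653
2. 76.80258, 140.55342
3. -88.94222, 75.90625
4. 89.26917, 138.48043

Point 1:
  Latitude: 74 + 18.577/60 = 74.309617
  S ⇒ negate
  Longitude: 66 + 45.392/60 = 66.756533
  W → negative
Point 2:
  φ: 76 + 48.155/60 = 76.802583
  N → positive
  λ: 140 + 33.205/60 = 140.553417
  E ⇒ keep positive
Point 3:
  φ: 88 + 56/60 + 32/3600 = 88.942222
  S ⇒ negate
  Lon: 75 + 54/60 + 22.5/3600 = 75.906250
  E ⇒ keep positive
Point 4:
  Lat: 16′ + 9″ = 16.15000′; 89 + 16.15000/60 = 89.269167
  N → positive
  Longitude: 28′ + 49.56″ = 28.82600′; 138 + 28.82600/60 = 138.480433
  E → positive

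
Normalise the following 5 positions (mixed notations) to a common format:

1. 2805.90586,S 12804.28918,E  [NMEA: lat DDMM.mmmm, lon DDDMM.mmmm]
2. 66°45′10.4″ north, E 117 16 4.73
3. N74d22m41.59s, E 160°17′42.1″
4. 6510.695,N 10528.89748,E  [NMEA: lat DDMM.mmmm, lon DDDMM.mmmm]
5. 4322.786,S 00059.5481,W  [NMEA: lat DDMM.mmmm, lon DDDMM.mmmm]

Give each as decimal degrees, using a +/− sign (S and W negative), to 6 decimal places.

1. -28.098431, 128.071486
2. 66.752889, 117.267981
3. 74.378219, 160.295028
4. 65.178250, 105.481625
5. -43.379767, -0.992468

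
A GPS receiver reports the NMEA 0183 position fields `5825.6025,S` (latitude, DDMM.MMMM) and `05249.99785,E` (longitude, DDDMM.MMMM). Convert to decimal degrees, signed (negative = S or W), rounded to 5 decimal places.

-58.42671, 52.83330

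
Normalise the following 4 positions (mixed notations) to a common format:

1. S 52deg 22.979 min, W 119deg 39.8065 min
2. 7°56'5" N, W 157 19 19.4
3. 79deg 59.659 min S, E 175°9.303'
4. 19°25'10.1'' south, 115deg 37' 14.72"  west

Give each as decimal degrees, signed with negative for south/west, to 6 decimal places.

1. -52.382983, -119.663442
2. 7.934722, -157.322056
3. -79.994317, 175.155050
4. -19.419472, -115.620756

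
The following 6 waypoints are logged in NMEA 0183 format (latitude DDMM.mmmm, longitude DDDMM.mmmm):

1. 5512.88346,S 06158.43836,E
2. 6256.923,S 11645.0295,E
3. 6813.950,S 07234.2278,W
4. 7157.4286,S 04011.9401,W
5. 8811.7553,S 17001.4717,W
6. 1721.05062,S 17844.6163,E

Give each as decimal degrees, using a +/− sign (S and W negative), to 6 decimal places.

Point 1:
  Lat: degrees = first 2 digits = 55, minutes = 12.88346; 55 + 12.88346/60 = 55.2147243
  S → negative
  λ: split at 3 digits → 061° and 58.43836′; 61 + 58.43836/60 = 61.9739727
  E → positive
Point 2:
  φ: split at 2 digits → 62° and 56.923′; 62 + 56.923/60 = 62.9487167
  S ⇒ negate
  Longitude: degrees = first 3 digits = 116, minutes = 45.0295; 116 + 45.0295/60 = 116.7504917
  E → positive
Point 3:
  Latitude: split at 2 digits → 68° and 13.95′; 68 + 13.95/60 = 68.2325000
  S → negative
  Lon: split at 3 digits → 072° and 34.2278′; 72 + 34.2278/60 = 72.5704633
  W ⇒ negate
Point 4:
  φ: degrees = first 2 digits = 71, minutes = 57.4286; 71 + 57.4286/60 = 71.9571433
  S → negative
  Longitude: split at 3 digits → 040° and 11.9401′; 40 + 11.9401/60 = 40.1990017
  W → negative
Point 5:
  Lat: split at 2 digits → 88° and 11.7553′; 88 + 11.7553/60 = 88.1959217
  hemisphere S, so the sign is −
  Longitude: degrees = first 3 digits = 170, minutes = 1.4717; 170 + 1.4717/60 = 170.0245283
  hemisphere W, so the sign is −
Point 6:
  Lat: split at 2 digits → 17° and 21.05062′; 17 + 21.05062/60 = 17.3508437
  S → negative
  Lon: split at 3 digits → 178° and 44.6163′; 178 + 44.6163/60 = 178.7436050
  E ⇒ keep positive

1. -55.214724, 61.973973
2. -62.948717, 116.750492
3. -68.232500, -72.570463
4. -71.957143, -40.199002
5. -88.195922, -170.024528
6. -17.350844, 178.743605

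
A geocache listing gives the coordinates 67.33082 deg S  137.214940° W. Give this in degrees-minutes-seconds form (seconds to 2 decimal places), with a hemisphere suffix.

67°19′50.95″ S, 137°12′53.78″ W

Latitude: 0.330820 × 60 = 19.84920′ → 19′, remainder × 60 = 50.9520″
Lon: 0.214940° → 12.89640′; 0.89640 × 60 = 53.7840″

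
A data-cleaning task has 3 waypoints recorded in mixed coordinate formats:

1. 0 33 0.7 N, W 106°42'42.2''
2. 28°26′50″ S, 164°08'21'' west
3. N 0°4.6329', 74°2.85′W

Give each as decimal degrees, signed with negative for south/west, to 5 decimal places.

1. 0.55019, -106.71172
2. -28.44722, -164.13917
3. 0.07722, -74.04750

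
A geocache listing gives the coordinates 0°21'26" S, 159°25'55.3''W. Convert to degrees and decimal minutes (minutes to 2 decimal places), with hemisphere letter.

φ: 21 + 26/60 = 21.4333′
λ: seconds/60 = 0.92167; minutes = 25 + 0.92167 = 25.9217

0° 21.43′ S, 159° 25.92′ W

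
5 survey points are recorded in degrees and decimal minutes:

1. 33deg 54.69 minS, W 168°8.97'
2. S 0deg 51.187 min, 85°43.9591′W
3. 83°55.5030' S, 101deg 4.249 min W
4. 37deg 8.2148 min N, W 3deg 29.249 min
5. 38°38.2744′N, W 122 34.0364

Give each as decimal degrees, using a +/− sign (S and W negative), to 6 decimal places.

Point 1:
  Lat: 33 + 54.69/60 = 33.9115000
  hemisphere S, so the sign is −
  Lon: 8.97′ = 0.149500°; total 168.1495000
  hemisphere W, so the sign is −
Point 2:
  φ: 51.187′ = 0.853117°; total 0.8531167
  S → negative
  Longitude: 85 + 43.9591/60 = 85.7326517
  W → negative
Point 3:
  φ: 55.503′ = 0.925050°; total 83.9250500
  S → negative
  λ: 101 + 4.249/60 = 101.0708167
  W → negative
Point 4:
  Lat: 8.2148′ = 0.136913°; total 37.1369133
  N ⇒ keep positive
  Longitude: 29.249′ = 0.487483°; total 3.4874833
  W ⇒ negate
Point 5:
  Latitude: 38 + 38.2744/60 = 38.6379067
  N → positive
  Lon: 122 + 34.0364/60 = 122.5672733
  W ⇒ negate

1. -33.911500, -168.149500
2. -0.853117, -85.732652
3. -83.925050, -101.070817
4. 37.136913, -3.487483
5. 38.637907, -122.567273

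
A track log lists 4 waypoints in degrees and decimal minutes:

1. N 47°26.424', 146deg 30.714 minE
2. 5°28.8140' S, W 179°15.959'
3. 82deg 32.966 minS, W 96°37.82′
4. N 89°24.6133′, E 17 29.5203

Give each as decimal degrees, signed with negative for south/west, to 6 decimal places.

Point 1:
  Latitude: 26.424′ = 0.440400°; total 47.4404000
  N ⇒ keep positive
  λ: 30.714′ = 0.511900°; total 146.5119000
  E ⇒ keep positive
Point 2:
  Lat: 5 + 28.814/60 = 5.4802333
  S ⇒ negate
  Longitude: 179 + 15.959/60 = 179.2659833
  hemisphere W, so the sign is −
Point 3:
  Lat: 82 + 32.966/60 = 82.5494333
  hemisphere S, so the sign is −
  λ: 37.82′ = 0.630333°; total 96.6303333
  hemisphere W, so the sign is −
Point 4:
  Latitude: 89 + 24.6133/60 = 89.4102217
  N ⇒ keep positive
  Longitude: 17 + 29.5203/60 = 17.4920050
  E ⇒ keep positive

1. 47.440400, 146.511900
2. -5.480233, -179.265983
3. -82.549433, -96.630333
4. 89.410222, 17.492005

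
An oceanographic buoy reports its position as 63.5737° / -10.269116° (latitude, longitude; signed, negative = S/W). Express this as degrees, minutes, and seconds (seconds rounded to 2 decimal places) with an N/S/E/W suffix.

63°34′25.32″ N, 10°16′8.82″ W

Latitude: 0.573700 × 60 = 34.42200′ → 34′, remainder × 60 = 25.3200″
Longitude is negative → W; |value| = 10.269116
Lon: 0.269116 × 60 = 16.14696′ → 16′, remainder × 60 = 8.8176″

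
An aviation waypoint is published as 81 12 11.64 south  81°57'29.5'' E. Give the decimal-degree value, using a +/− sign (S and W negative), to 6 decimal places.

Latitude: 81° + 12/60 + 11.64/3600 = 81 + 0.200000 + 0.003233 = 81.2032333
hemisphere S, so the sign is −
λ: 81 + 57/60 + 29.5/3600 = 81.9581944
E ⇒ keep positive

-81.203233, 81.958194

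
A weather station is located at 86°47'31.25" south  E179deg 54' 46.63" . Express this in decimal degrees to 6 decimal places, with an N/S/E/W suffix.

φ: 86° + 47/60 + 31.25/3600 = 86 + 0.783333 + 0.008681 = 86.7920139
Longitude: 179 + 54/60 + 46.63/3600 = 179.9129528

86.792014° S, 179.912953° E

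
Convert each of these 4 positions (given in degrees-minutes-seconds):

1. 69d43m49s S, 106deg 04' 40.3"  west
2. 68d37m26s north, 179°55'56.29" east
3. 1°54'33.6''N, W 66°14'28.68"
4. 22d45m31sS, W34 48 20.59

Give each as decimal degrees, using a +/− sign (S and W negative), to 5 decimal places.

Point 1:
  Latitude: 69° + 43/60 + 49/3600 = 69 + 0.716667 + 0.013611 = 69.730278
  S ⇒ negate
  λ: 4′ + 40.3″ = 4.67167′; 106 + 4.67167/60 = 106.077861
  hemisphere W, so the sign is −
Point 2:
  Latitude: 68 + 37/60 + 26/3600 = 68.623889
  N ⇒ keep positive
  Lon: 55′ + 56.29″ = 55.93817′; 179 + 55.93817/60 = 179.932303
  E → positive
Point 3:
  φ: 54′ + 33.6″ = 54.56000′; 1 + 54.56000/60 = 1.909333
  N ⇒ keep positive
  λ: 66 + 14/60 + 28.68/3600 = 66.241300
  hemisphere W, so the sign is −
Point 4:
  Latitude: 45′ + 31″ = 45.51667′; 22 + 45.51667/60 = 22.758611
  S ⇒ negate
  λ: 34 + 48/60 + 20.59/3600 = 34.805719
  W → negative

1. -69.73028, -106.07786
2. 68.62389, 179.93230
3. 1.90933, -66.24130
4. -22.75861, -34.80572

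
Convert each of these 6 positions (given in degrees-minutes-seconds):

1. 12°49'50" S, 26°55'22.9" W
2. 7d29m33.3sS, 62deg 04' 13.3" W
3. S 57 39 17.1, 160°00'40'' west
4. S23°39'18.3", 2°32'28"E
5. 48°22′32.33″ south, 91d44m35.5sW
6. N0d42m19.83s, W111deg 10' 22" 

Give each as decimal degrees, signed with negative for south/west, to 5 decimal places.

1. -12.83056, -26.92303
2. -7.49258, -62.07036
3. -57.65475, -160.01111
4. -23.65508, 2.54111
5. -48.37565, -91.74319
6. 0.70551, -111.17278

Point 1:
  Latitude: 12 + 49/60 + 50/3600 = 12.830556
  S → negative
  Longitude: 26° + 55/60 + 22.9/3600 = 26 + 0.916667 + 0.006361 = 26.923028
  hemisphere W, so the sign is −
Point 2:
  Latitude: 7 + 29/60 + 33.3/3600 = 7.492583
  hemisphere S, so the sign is −
  Lon: 62° + 4/60 + 13.3/3600 = 62 + 0.066667 + 0.003694 = 62.070361
  hemisphere W, so the sign is −
Point 3:
  φ: 57° + 39/60 + 17.1/3600 = 57 + 0.650000 + 0.004750 = 57.654750
  hemisphere S, so the sign is −
  Longitude: 160 + 0/60 + 40/3600 = 160.011111
  W ⇒ negate
Point 4:
  φ: 23 + 39/60 + 18.3/3600 = 23.655083
  S ⇒ negate
  Longitude: 2° + 32/60 + 28/3600 = 2 + 0.533333 + 0.007778 = 2.541111
  E → positive
Point 5:
  φ: 48 + 22/60 + 32.33/3600 = 48.375647
  S ⇒ negate
  Longitude: 44′ + 35.5″ = 44.59167′; 91 + 44.59167/60 = 91.743194
  W → negative
Point 6:
  Latitude: 0 + 42/60 + 19.83/3600 = 0.705508
  N → positive
  Longitude: 10′ + 22″ = 10.36667′; 111 + 10.36667/60 = 111.172778
  hemisphere W, so the sign is −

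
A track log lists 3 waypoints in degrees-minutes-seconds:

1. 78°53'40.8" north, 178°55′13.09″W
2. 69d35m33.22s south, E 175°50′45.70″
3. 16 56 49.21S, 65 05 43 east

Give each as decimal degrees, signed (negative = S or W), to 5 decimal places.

1. 78.89467, -178.92030
2. -69.59256, 175.84603
3. -16.94700, 65.09528

Point 1:
  Latitude: 78° + 53/60 + 40.8/3600 = 78 + 0.883333 + 0.011333 = 78.894667
  N ⇒ keep positive
  Longitude: 55′ + 13.09″ = 55.21817′; 178 + 55.21817/60 = 178.920303
  hemisphere W, so the sign is −
Point 2:
  Latitude: 69 + 35/60 + 33.22/3600 = 69.592561
  S → negative
  Lon: 50′ + 45.7″ = 50.76167′; 175 + 50.76167/60 = 175.846028
  E ⇒ keep positive
Point 3:
  Latitude: 56′ + 49.21″ = 56.82017′; 16 + 56.82017/60 = 16.947003
  S ⇒ negate
  Longitude: 65 + 5/60 + 43/3600 = 65.095278
  E ⇒ keep positive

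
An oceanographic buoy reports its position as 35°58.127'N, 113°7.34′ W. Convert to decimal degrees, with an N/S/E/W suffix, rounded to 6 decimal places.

Lat: 35 + 58.127/60 = 35.9687833
Longitude: 7.34′ = 0.122333°; total 113.1223333

35.968783° N, 113.122333° W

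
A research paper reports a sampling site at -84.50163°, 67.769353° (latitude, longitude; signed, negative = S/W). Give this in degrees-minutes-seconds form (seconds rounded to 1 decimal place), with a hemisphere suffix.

84°30′5.9″ S, 67°46′9.7″ E

Latitude is negative → S; |value| = 84.501630
φ: 0.501630° → 30.09780′; 0.09780 × 60 = 5.868″
Longitude: 0.769353° → 46.16118′; 0.16118 × 60 = 9.671″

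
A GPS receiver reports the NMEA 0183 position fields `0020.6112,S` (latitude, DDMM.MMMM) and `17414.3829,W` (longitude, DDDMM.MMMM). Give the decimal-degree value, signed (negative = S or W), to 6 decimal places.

-0.343520, -174.239715

Latitude: split at 2 digits → 00° and 20.6112′; 0 + 20.6112/60 = 0.3435200
hemisphere S, so the sign is −
Lon: split at 3 digits → 174° and 14.3829′; 174 + 14.3829/60 = 174.2397150
hemisphere W, so the sign is −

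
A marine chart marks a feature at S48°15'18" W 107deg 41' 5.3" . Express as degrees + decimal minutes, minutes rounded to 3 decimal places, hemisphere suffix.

Lat: 15 + 18/60 = 15.30000′
Lon: 41 + 5.3/60 = 41.08833′

48° 15.300′ S, 107° 41.088′ W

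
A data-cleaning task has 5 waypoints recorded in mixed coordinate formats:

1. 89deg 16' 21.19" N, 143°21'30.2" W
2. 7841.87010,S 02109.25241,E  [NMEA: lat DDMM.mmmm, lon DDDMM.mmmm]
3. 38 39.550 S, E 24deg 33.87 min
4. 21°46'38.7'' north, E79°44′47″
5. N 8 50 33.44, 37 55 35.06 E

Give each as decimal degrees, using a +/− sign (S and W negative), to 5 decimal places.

1. 89.27255, -143.35839
2. -78.69784, 21.15421
3. -38.65917, 24.56450
4. 21.77742, 79.74639
5. 8.84262, 37.92641

Point 1:
  φ: 16′ + 21.19″ = 16.35317′; 89 + 16.35317/60 = 89.272553
  N → positive
  Lon: 21′ + 30.2″ = 21.50333′; 143 + 21.50333/60 = 143.358389
  hemisphere W, so the sign is −
Point 2:
  φ: split at 2 digits → 78° and 41.8701′; 78 + 41.8701/60 = 78.697835
  S → negative
  Longitude: degrees = first 3 digits = 21, minutes = 9.25241; 21 + 9.25241/60 = 21.154207
  E ⇒ keep positive
Point 3:
  φ: 39.55′ = 0.659167°; total 38.659167
  S ⇒ negate
  λ: 33.87′ = 0.564500°; total 24.564500
  E ⇒ keep positive
Point 4:
  Latitude: 21 + 46/60 + 38.7/3600 = 21.777417
  N → positive
  Lon: 79 + 44/60 + 47/3600 = 79.746389
  E ⇒ keep positive
Point 5:
  Latitude: 50′ + 33.44″ = 50.55733′; 8 + 50.55733/60 = 8.842622
  N → positive
  Lon: 37 + 55/60 + 35.06/3600 = 37.926406
  E ⇒ keep positive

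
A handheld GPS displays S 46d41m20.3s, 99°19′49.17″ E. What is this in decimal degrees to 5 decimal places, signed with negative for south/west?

-46.68897, 99.33033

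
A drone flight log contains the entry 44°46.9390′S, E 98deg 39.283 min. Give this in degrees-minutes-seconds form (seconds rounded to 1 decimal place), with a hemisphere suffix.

44°46′56.3″ S, 98°39′17.0″ E

Latitude: fractional minutes 0.93900 × 60 = 56.340″
Lon: fractional minutes 0.28300 × 60 = 16.980″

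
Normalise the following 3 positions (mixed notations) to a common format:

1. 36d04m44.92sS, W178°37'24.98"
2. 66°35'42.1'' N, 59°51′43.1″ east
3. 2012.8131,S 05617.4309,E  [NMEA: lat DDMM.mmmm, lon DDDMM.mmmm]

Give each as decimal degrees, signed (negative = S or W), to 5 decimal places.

1. -36.07914, -178.62361
2. 66.59503, 59.86197
3. -20.21355, 56.29052

Point 1:
  Latitude: 4′ + 44.92″ = 4.74867′; 36 + 4.74867/60 = 36.079144
  S ⇒ negate
  Longitude: 37′ + 24.98″ = 37.41633′; 178 + 37.41633/60 = 178.623606
  hemisphere W, so the sign is −
Point 2:
  Latitude: 35′ + 42.1″ = 35.70167′; 66 + 35.70167/60 = 66.595028
  N ⇒ keep positive
  Longitude: 59 + 51/60 + 43.1/3600 = 59.861972
  E → positive
Point 3:
  Latitude: degrees = first 2 digits = 20, minutes = 12.8131; 20 + 12.8131/60 = 20.213552
  S → negative
  λ: degrees = first 3 digits = 56, minutes = 17.4309; 56 + 17.4309/60 = 56.290515
  E → positive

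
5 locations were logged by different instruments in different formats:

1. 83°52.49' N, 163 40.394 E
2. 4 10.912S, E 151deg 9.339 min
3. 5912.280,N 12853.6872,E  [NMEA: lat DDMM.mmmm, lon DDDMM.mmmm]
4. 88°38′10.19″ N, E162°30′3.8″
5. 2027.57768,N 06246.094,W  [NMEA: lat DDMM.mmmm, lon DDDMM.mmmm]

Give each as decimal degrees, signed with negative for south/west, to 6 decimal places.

Point 1:
  Lat: 52.49′ = 0.874833°; total 83.8748333
  N → positive
  Lon: 163 + 40.394/60 = 163.6732333
  E → positive
Point 2:
  Latitude: 10.912′ = 0.181867°; total 4.1818667
  hemisphere S, so the sign is −
  λ: 9.339′ = 0.155650°; total 151.1556500
  E ⇒ keep positive
Point 3:
  φ: split at 2 digits → 59° and 12.28′; 59 + 12.28/60 = 59.2046667
  N ⇒ keep positive
  λ: split at 3 digits → 128° and 53.6872′; 128 + 53.6872/60 = 128.8947867
  E ⇒ keep positive
Point 4:
  φ: 88 + 38/60 + 10.19/3600 = 88.6361639
  N → positive
  λ: 30′ + 3.8″ = 30.06333′; 162 + 30.06333/60 = 162.5010556
  E → positive
Point 5:
  Lat: split at 2 digits → 20° and 27.57768′; 20 + 27.57768/60 = 20.4596280
  N ⇒ keep positive
  λ: split at 3 digits → 062° and 46.094′; 62 + 46.094/60 = 62.7682333
  W → negative

1. 83.874833, 163.673233
2. -4.181867, 151.155650
3. 59.204667, 128.894787
4. 88.636164, 162.501056
5. 20.459628, -62.768233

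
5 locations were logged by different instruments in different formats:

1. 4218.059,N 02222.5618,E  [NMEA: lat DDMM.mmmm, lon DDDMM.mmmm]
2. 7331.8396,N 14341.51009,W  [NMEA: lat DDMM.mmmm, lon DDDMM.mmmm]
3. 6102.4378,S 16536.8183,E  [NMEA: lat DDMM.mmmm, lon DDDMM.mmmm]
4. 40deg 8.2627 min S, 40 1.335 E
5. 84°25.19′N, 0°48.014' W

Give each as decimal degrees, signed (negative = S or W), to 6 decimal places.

Point 1:
  Latitude: split at 2 digits → 42° and 18.059′; 42 + 18.059/60 = 42.3009833
  N → positive
  λ: split at 3 digits → 022° and 22.5618′; 22 + 22.5618/60 = 22.3760300
  E ⇒ keep positive
Point 2:
  Latitude: split at 2 digits → 73° and 31.8396′; 73 + 31.8396/60 = 73.5306600
  N → positive
  Lon: degrees = first 3 digits = 143, minutes = 41.51009; 143 + 41.51009/60 = 143.6918348
  hemisphere W, so the sign is −
Point 3:
  φ: degrees = first 2 digits = 61, minutes = 2.4378; 61 + 2.4378/60 = 61.0406300
  hemisphere S, so the sign is −
  Lon: degrees = first 3 digits = 165, minutes = 36.8183; 165 + 36.8183/60 = 165.6136383
  E ⇒ keep positive
Point 4:
  Lat: 8.2627′ = 0.137712°; total 40.1377117
  hemisphere S, so the sign is −
  λ: 1.335′ = 0.022250°; total 40.0222500
  E → positive
Point 5:
  φ: 25.19′ = 0.419833°; total 84.4198333
  N → positive
  Lon: 0 + 48.014/60 = 0.8002333
  W ⇒ negate

1. 42.300983, 22.376030
2. 73.530660, -143.691835
3. -61.040630, 165.613638
4. -40.137712, 40.022250
5. 84.419833, -0.800233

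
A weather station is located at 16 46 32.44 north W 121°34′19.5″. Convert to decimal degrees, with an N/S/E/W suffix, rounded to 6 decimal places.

16.775678° N, 121.572083° W

φ: 16 + 46/60 + 32.44/3600 = 16.7756778
Longitude: 121° + 34/60 + 19.5/3600 = 121 + 0.566667 + 0.005417 = 121.5720833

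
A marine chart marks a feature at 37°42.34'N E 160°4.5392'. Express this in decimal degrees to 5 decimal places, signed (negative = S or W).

37.70567, 160.07565

Latitude: 37 + 42.34/60 = 37.705667
N ⇒ keep positive
Lon: 160 + 4.5392/60 = 160.075653
E ⇒ keep positive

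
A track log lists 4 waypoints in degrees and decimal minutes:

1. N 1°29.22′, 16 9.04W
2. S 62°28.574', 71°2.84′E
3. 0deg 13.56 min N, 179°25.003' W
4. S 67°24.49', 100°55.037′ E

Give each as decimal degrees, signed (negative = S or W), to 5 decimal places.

1. 1.48700, -16.15067
2. -62.47623, 71.04733
3. 0.22600, -179.41672
4. -67.40817, 100.91728

Point 1:
  φ: 29.22′ = 0.487000°; total 1.487000
  N → positive
  Lon: 16 + 9.04/60 = 16.150667
  W ⇒ negate
Point 2:
  Lat: 28.574′ = 0.476233°; total 62.476233
  S → negative
  λ: 2.84′ = 0.047333°; total 71.047333
  E ⇒ keep positive
Point 3:
  Lat: 0 + 13.56/60 = 0.226000
  N → positive
  Lon: 25.003′ = 0.416717°; total 179.416717
  W → negative
Point 4:
  Latitude: 24.49′ = 0.408167°; total 67.408167
  S → negative
  Lon: 100 + 55.037/60 = 100.917283
  E → positive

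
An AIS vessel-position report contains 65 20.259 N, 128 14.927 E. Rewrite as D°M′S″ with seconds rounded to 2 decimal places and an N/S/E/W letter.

φ: fractional minutes 0.25900 × 60 = 15.5400″
λ: 14.92700′ → 14′ and 0.92700 × 60 = 55.6200″

65°20′15.54″ N, 128°14′55.62″ E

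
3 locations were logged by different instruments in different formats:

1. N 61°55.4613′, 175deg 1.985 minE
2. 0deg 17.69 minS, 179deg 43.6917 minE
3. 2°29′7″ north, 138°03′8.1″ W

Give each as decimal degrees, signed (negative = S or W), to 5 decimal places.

Point 1:
  φ: 55.4613′ = 0.924355°; total 61.924355
  N ⇒ keep positive
  Longitude: 175 + 1.985/60 = 175.033083
  E → positive
Point 2:
  Latitude: 17.69′ = 0.294833°; total 0.294833
  S ⇒ negate
  λ: 43.6917′ = 0.728195°; total 179.728195
  E → positive
Point 3:
  Lat: 2° + 29/60 + 7/3600 = 2 + 0.483333 + 0.001944 = 2.485278
  N ⇒ keep positive
  Lon: 3′ + 8.1″ = 3.13500′; 138 + 3.13500/60 = 138.052250
  W → negative

1. 61.92436, 175.03308
2. -0.29483, 179.72820
3. 2.48528, -138.05225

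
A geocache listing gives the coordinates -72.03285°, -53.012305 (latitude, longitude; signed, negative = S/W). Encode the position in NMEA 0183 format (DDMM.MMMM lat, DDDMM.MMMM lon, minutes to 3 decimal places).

7201.971,S / 05300.738,W

Latitude is negative → S; |value| = 72.032850
Latitude: fractional part 0.032850 → 1.97100 minutes
Longitude is negative → W; |value| = 53.012305
Lon: minutes = (53.012305 − 53) × 60 = 0.73830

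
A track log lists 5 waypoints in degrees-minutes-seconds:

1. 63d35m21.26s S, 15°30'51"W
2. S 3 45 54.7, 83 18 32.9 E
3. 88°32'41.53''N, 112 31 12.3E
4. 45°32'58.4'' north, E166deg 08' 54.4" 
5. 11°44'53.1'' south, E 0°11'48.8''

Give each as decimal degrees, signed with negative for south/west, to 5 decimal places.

1. -63.58924, -15.51417
2. -3.76519, 83.30914
3. 88.54487, 112.52008
4. 45.54956, 166.14844
5. -11.74808, 0.19689

Point 1:
  φ: 63 + 35/60 + 21.26/3600 = 63.589239
  S ⇒ negate
  λ: 15 + 30/60 + 51/3600 = 15.514167
  W → negative
Point 2:
  Latitude: 3 + 45/60 + 54.7/3600 = 3.765194
  hemisphere S, so the sign is −
  Longitude: 18′ + 32.9″ = 18.54833′; 83 + 18.54833/60 = 83.309139
  E → positive
Point 3:
  Lat: 32′ + 41.53″ = 32.69217′; 88 + 32.69217/60 = 88.544869
  N ⇒ keep positive
  λ: 112° + 31/60 + 12.3/3600 = 112 + 0.516667 + 0.003417 = 112.520083
  E → positive
Point 4:
  Latitude: 45° + 32/60 + 58.4/3600 = 45 + 0.533333 + 0.016222 = 45.549556
  N → positive
  λ: 166° + 8/60 + 54.4/3600 = 166 + 0.133333 + 0.015111 = 166.148444
  E → positive
Point 5:
  Lat: 11 + 44/60 + 53.1/3600 = 11.748083
  hemisphere S, so the sign is −
  λ: 0 + 11/60 + 48.8/3600 = 0.196889
  E ⇒ keep positive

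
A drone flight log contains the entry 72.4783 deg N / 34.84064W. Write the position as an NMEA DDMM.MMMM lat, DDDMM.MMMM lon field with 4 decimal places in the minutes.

7228.6980,N / 03450.4384,W

Lat: 72° + 0.478300 × 60 = 72° 28.698000′
λ: minutes = (34.840640 − 34) × 60 = 50.438400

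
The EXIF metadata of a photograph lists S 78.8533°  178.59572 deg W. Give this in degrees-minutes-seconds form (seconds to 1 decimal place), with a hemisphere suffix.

78°51′11.9″ S, 178°35′44.6″ W

Latitude: 0.853300 × 60 = 51.19800′ → 51′, remainder × 60 = 11.880″
λ: whole degrees 178; 35.74320′ → 35′ and 44.592″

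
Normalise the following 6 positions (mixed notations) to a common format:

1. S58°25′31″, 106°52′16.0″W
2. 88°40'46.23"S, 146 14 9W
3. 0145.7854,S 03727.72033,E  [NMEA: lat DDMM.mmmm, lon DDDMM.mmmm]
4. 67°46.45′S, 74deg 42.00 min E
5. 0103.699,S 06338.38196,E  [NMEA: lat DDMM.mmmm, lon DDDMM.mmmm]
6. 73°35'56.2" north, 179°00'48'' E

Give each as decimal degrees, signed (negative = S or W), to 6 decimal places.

Point 1:
  φ: 25′ + 31″ = 25.51667′; 58 + 25.51667/60 = 58.4252778
  S ⇒ negate
  Longitude: 106 + 52/60 + 16/3600 = 106.8711111
  W ⇒ negate
Point 2:
  Lat: 88° + 40/60 + 46.23/3600 = 88 + 0.666667 + 0.012842 = 88.6795083
  S → negative
  Lon: 146 + 14/60 + 9/3600 = 146.2358333
  hemisphere W, so the sign is −
Point 3:
  Latitude: degrees = first 2 digits = 1, minutes = 45.7854; 1 + 45.7854/60 = 1.7630900
  hemisphere S, so the sign is −
  Lon: split at 3 digits → 037° and 27.72033′; 37 + 27.72033/60 = 37.4620055
  E → positive
Point 4:
  Latitude: 67 + 46.45/60 = 67.7741667
  S ⇒ negate
  Longitude: 42′ = 0.700000°; total 74.7000000
  E ⇒ keep positive
Point 5:
  φ: degrees = first 2 digits = 1, minutes = 3.699; 1 + 3.699/60 = 1.0616500
  hemisphere S, so the sign is −
  Longitude: split at 3 digits → 063° and 38.38196′; 63 + 38.38196/60 = 63.6396993
  E → positive
Point 6:
  Lat: 73° + 35/60 + 56.2/3600 = 73 + 0.583333 + 0.015611 = 73.5989444
  N → positive
  Lon: 0′ + 48″ = 0.80000′; 179 + 0.80000/60 = 179.0133333
  E ⇒ keep positive

1. -58.425278, -106.871111
2. -88.679508, -146.235833
3. -1.763090, 37.462006
4. -67.774167, 74.700000
5. -1.061650, 63.639699
6. 73.598944, 179.013333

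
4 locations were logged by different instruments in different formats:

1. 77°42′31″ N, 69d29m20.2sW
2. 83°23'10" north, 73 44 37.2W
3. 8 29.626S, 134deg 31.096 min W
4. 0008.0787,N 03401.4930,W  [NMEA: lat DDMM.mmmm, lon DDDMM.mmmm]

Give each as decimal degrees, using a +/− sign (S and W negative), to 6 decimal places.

Point 1:
  φ: 42′ + 31″ = 42.51667′; 77 + 42.51667/60 = 77.7086111
  N → positive
  Longitude: 29′ + 20.2″ = 29.33667′; 69 + 29.33667/60 = 69.4889444
  W → negative
Point 2:
  Lat: 83° + 23/60 + 10/3600 = 83 + 0.383333 + 0.002778 = 83.3861111
  N ⇒ keep positive
  Lon: 73 + 44/60 + 37.2/3600 = 73.7436667
  hemisphere W, so the sign is −
Point 3:
  φ: 29.626′ = 0.493767°; total 8.4937667
  S → negative
  λ: 31.096′ = 0.518267°; total 134.5182667
  W ⇒ negate
Point 4:
  Lat: split at 2 digits → 00° and 8.0787′; 0 + 8.0787/60 = 0.1346450
  N → positive
  λ: degrees = first 3 digits = 34, minutes = 1.493; 34 + 1.493/60 = 34.0248833
  hemisphere W, so the sign is −

1. 77.708611, -69.488944
2. 83.386111, -73.743667
3. -8.493767, -134.518267
4. 0.134645, -34.024883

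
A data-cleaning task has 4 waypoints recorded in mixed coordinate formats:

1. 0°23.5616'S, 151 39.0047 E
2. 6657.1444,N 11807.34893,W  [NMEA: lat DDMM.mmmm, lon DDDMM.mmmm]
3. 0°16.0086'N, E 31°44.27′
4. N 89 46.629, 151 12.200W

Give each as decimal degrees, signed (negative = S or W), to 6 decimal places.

1. -0.392693, 151.650078
2. 66.952407, -118.122482
3. 0.266810, 31.737833
4. 89.777150, -151.203333

Point 1:
  φ: 0 + 23.5616/60 = 0.3926933
  S → negative
  λ: 39.0047′ = 0.650078°; total 151.6500783
  E → positive
Point 2:
  Lat: degrees = first 2 digits = 66, minutes = 57.1444; 66 + 57.1444/60 = 66.9524067
  N → positive
  λ: degrees = first 3 digits = 118, minutes = 7.34893; 118 + 7.34893/60 = 118.1224822
  W → negative
Point 3:
  φ: 16.0086′ = 0.266810°; total 0.2668100
  N ⇒ keep positive
  λ: 31 + 44.27/60 = 31.7378333
  E ⇒ keep positive
Point 4:
  Latitude: 89 + 46.629/60 = 89.7771500
  N ⇒ keep positive
  λ: 12.2′ = 0.203333°; total 151.2033333
  W → negative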